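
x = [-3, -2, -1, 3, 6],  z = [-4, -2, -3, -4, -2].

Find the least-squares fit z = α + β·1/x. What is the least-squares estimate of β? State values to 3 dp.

Forming AᵀA = [[5, -4/3]; [-4/3, 3/2]] and Aᵀz = [-15, 11/3]ᵀ gives AᵀA·[α, β]ᵀ = Aᵀz.
Determinant 5·(3/2) − (-4/3)² = 103/18.
α = ((-15)·(3/2) − (-4/3)·(11/3))/(103/18) = -317/103; β = (5·(11/3) − (-4/3)·(-15))/(103/18) = -30/103.

β = -0.291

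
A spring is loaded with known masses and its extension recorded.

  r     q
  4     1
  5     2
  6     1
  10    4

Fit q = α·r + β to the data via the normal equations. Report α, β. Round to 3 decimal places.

α = 0.482, β = -1.012

Entries of MᵀM: Σr·r = 177, Σr = 25, Σ1 = 4.
Moment sums: Σr·q = 60, Σq = 8.
MᵀM·[α, β]ᵀ = Mᵀq becomes [[177, 25]; [25, 4]]·[α, β]ᵀ = [60, 8]ᵀ.
Eliminating β: 4·(row 1) − 25·(row 2) gives 83·α = 4·60 − 25·8 = 40, so α = 40/83.
Then β = (8 − 25·(40/83))/4 = -84/83.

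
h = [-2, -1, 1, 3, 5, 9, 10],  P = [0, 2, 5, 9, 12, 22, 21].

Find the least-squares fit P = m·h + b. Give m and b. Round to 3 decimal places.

m = 1.856, b = 3.515

Normal-equation sums: Σh·h = 221, Σh = 25, Σ1 = 7.
For AᵀP: Σh·P = 498, ΣP = 71.
AᵀA·[m, b]ᵀ = AᵀP becomes [[221, 25]; [25, 7]]·[m, b]ᵀ = [498, 71]ᵀ.
det = 221·7 − 25² = 922.
m = (498·7 − 25·71)/922 = 1711/922; b = (221·71 − 25·498)/922 = 3241/922.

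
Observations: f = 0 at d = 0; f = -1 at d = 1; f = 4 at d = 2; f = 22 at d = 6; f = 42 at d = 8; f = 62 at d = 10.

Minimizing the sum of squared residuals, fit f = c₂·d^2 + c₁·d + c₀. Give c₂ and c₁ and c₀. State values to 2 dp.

c₂ = 0.58, c₁ = 0.46, c₀ = -0.54

Compute the Gram sums: Σd^2·d^2 = 15409, Σd^2·d = 1737, Σd^2 = 205, Σd·d = 205, Σd = 27, Σ1 = 6.
For Mᵀf: Σd^2·f = 9695, Σd·f = 1095, Σf = 129.
Solving the 3×3 system (Gaussian elimination) gives c₂ = 33669/57590, c₁ = 26427/57590, c₀ = -15547/28795.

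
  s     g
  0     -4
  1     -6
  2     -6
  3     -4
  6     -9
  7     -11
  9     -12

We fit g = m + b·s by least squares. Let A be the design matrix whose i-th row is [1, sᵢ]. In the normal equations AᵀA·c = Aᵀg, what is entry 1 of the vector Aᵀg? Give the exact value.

Entry 1 ↔ basis 1, so (Aᵀg)_{1} = Σᵢ gᵢ = (1)·(-4) + (1)·(-6) + (1)·(-6) + (1)·(-4) + (1)·(-9) + (1)·(-11) + (1)·(-12) = -52.

-52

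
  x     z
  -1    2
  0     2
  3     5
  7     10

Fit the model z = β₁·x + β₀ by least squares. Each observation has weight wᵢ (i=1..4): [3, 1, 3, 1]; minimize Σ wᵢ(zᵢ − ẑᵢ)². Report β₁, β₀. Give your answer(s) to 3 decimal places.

Setting ∂/∂β₁ … = 0 gives: 79·β₁ + 13·β₀ = 109;  13·β₁ + 8·β₀ = 33.
(Σwᵢ·x·x = 79, Σwᵢ·x = 13, Σwᵢ·1 = 8, Σwᵢ·x·z = 109, Σwᵢ·z = 33.)
Eliminating β₀: 8·(row 1) − 13·(row 2) gives 463·β₁ = 8·109 − 13·33 = 443, so β₁ = 443/463.
Then β₀ = (33 − 13·(443/463))/8 = 1190/463.

β₁ = 0.957, β₀ = 2.570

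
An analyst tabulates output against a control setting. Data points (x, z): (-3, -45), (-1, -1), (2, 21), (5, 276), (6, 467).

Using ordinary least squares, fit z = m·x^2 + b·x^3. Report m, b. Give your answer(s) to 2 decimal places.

The normal system AᵀA·[m, b]ᵀ = Aᵀz is [[2019, 10689]; [10689, 63075]]·[m, b]ᵀ = [23390, 136756]ᵀ.
det = 2019·63075 − 10689² = 13093704.
m = (23390·63075 − 10689·136756)/13093704 = 250729/242476; b = (2019·136756 − 10689·23390)/13093704 = 1449703/727428.

m = 1.03, b = 1.99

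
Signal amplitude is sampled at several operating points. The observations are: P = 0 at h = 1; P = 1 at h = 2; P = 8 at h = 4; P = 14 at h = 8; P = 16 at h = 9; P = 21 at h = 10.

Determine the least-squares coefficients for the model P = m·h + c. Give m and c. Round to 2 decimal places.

m = 2.18, c = -2.36

With design matrix X, XᵀX = [[266, 34]; [34, 6]] and XᵀP = [500, 60]ᵀ.
Δ = 266·6 − 34² = 440.
m = (500·6 − 34·60)/440 = 24/11; c = (266·60 − 34·500)/440 = -26/11.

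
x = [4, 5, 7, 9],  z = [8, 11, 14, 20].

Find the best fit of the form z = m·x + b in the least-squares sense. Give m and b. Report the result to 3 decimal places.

Setting ∂/∂m … = 0 gives: 171·m + 25·b = 365;  25·m + 4·b = 53.
(Σx·x = 171, Σx = 25, Σ1 = 4, Σx·z = 365, Σz = 53.)
det = 171·4 − 25² = 59.
m = (365·4 − 25·53)/59 = 135/59; b = (171·53 − 25·365)/59 = -62/59.

m = 2.288, b = -1.051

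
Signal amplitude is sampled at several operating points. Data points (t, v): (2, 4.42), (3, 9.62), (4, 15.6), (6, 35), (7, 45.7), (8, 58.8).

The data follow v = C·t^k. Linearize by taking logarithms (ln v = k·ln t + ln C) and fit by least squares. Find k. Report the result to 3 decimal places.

Taking logs, ln v = k·ln t + ln C, so regress ln v on ln t.
Over the data: Σln t = 8.9952, Σ(ln t)² = 14.9303, Σln v = 17.9488, Σln t·ln v = 29.6055.
Normal system: [[14.9303, 8.9952]; [8.9952, 6]]·[k, ln C]ᵀ = [29.6055, 17.9488]ᵀ.
Δ = 14.9303·6 − (8.9952)² = 8.6686; k = (29.6055·6 − 8.9952·17.9488)/8.6686 = 1.86651, ln C = (14.9303·17.9488 − 8.9952·29.6055)/8.6686 = 0.19322.

k = 1.867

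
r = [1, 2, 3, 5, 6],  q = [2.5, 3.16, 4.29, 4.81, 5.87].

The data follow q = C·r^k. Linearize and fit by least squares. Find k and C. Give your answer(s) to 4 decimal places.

k = 0.4621, C = 2.4420

Linearized form: ln q = k·ln r + ln C. From the 5 transformed points,
Σln r = 5.1930, Σ(ln r)² = 7.4881, Σln q = 6.8637, Σln r·ln q = 8.0965.
Equations: 7.4881·k + 5.1930·ln C = 8.0965;  5.1930·k + 5·ln C = 6.8637.
Slope k = (n·Σln r·ln q − Σln r·Σln q)/(n·Σ(ln r)² − (Σln r)²) = (5·8.0965 − 5.1930·6.8637)/10.4737 = 0.46207; ln C = (Σln q − k·Σln r)/n = 0.89283, so C = exp(0.89283) = 2.44204.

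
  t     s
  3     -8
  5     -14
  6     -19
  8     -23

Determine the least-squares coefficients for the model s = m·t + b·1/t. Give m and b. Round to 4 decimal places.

m = -3.0021, b = 2.5717

Normal-equation sums: Σt·t = 134, Σt·1/t = 4, Σ1/t·1/t = 2801/14400.
Moment sums: Σt·s = -392, Σ1/t·s = -1381/120.
AᵀA·[m, b]ᵀ = Aᵀs becomes [[134, 4]; [4, 2801/14400]]·[m, b]ᵀ = [-392, -1381/120]ᵀ.
Eliminating b: (2801/14400)·(row 1) − 4·(row 2) gives (72467/7200)·m = (2801/14400)·(-392) − 4·(-1381/120) = -54389/1800, so m = -217556/72467.
Then b = ((-1381/120) − 4·(-217556/72467))/(2801/14400) = 186360/72467.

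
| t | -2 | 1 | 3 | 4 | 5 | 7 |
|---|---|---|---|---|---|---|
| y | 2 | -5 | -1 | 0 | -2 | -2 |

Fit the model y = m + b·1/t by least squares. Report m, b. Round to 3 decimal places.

m = -0.271, b = -4.469

Compute the Gram sums: Σ1 = 6, Σ1/t = 599/420, Σ1/t·1/t = 261781/176400.
For Aᵀy: Σy = -8, Σ1/t·y = -737/105.
Determinant 6·(261781/176400) − (599/420)² = 242377/35280.
m = ((-8)·(261781/176400) − (599/420)·(-737/105))/(242377/35280) = -328396/1211885; b = (6·(-737/105) − (599/420)·(-8))/(242377/35280) = -1083264/242377.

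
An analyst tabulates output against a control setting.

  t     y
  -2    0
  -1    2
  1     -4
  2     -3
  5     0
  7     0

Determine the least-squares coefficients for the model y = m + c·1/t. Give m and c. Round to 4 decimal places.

XᵀX·[m, c]ᵀ = Xᵀy reads: 6·m + (12/35)·c = -5;  (12/35)·m + (6273/2450)·c = -15/2.
(Σ1 = 6, Σ1/t = 12/35, Σ1/t·1/t = 6273/2450, Σy = -5, Σ1/t·y = -15/2.)
Eliminating c: (6273/2450)·(row 1) − (12/35)·(row 2) gives (747/49)·m = (6273/2450)·(-5) − (12/35)·(-15/2) = -5013/490, so m = -557/830.
Then c = ((-15/2) − (12/35)·(-557/830))/(6273/2450) = -707/249.

m = -0.6711, c = -2.8394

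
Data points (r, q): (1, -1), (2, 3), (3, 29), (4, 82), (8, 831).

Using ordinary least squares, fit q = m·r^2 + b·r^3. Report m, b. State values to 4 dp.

Forming AᵀA = [[4450, 34068]; [34068, 267034]] and Aᵀq = [54768, 431526]ᵀ gives AᵀA·[m, b]ᵀ = Aᵀq.
Δ = 4450·267034 − 34068² = 27672676.
m = (54768·267034 − 34068·431526)/27672676 = -19077414/6918169; b = (4450·431526 − 34068·54768)/27672676 = 13613619/6918169.

m = -2.7576, b = 1.9678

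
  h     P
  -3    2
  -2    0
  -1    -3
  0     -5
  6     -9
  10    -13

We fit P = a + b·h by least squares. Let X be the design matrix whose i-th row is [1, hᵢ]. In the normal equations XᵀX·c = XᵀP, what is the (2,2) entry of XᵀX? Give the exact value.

150

Row 2 ↔ basis h, column 2 ↔ basis h, so (XᵀX)_{2,2} = Σᵢ (h)·(h) = (-3)·(-3) + (-2)·(-2) + (-1)·(-1) + (0)·(0) + (6)·(6) + (10)·(10) = 150.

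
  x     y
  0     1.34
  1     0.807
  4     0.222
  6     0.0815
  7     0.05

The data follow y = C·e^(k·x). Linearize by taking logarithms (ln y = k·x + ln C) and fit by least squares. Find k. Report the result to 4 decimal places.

k = -0.4651

Linearized form: ln y = k·x + ln C. From the 5 transformed points,
Σx = 18.0000, Σ(x)² = 102.0000, Σln y = -6.9297, Σx·ln y = -42.2478.
Normal system: [[102.0000, 18.0000]; [18.0000, 5]]·[k, ln C]ᵀ = [-42.2478, -6.9297]ᵀ.
Slope k = (n·Σx·ln y − Σx·Σln y)/(n·Σ(x)² − (Σx)²) = (5·-42.2478 − 18.0000·-6.9297)/186.0000 = -0.46507; ln C = (Σln y − k·Σx)/n = 0.28832.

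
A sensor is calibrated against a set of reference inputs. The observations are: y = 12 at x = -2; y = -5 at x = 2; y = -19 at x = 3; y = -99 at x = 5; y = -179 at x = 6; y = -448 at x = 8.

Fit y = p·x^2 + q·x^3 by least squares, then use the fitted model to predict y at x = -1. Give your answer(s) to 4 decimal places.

Entries of AᵀA: Σx^2·x^2 = 6130, Σx^2·x^3 = 43912, Σx^3·x^3 = 325282.
And Σx^2·y = -37734, Σx^3·y = -281064.
Normal equations: [[6130, 43912]; [43912, 325282]]·[p, q]ᵀ = [-37734, -281064]ᵀ.
Eliminating q: 325282·(row 1) − 43912·(row 2) gives 65714916·p = 325282·(-37734) − 43912·(-281064) = 67891380, so p = 5657615/5476243.
Then q = ((-281064) − 43912·(5657615/5476243))/325282 = -5495576/5476243.
At x = -1: ŷ = (5657615/5476243)·(1) + (-5495576/5476243)·(-1) = 11153191/5476243.

ŷ = 2.0367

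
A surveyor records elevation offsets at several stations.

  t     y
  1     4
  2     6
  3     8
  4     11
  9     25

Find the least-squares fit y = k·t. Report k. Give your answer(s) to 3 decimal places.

Setting ∂/∂k … = 0 gives: 111·k = 309.
(Σt·t = 111, Σt·y = 309.)
k = 309/111 = 2.78378.

k = 2.784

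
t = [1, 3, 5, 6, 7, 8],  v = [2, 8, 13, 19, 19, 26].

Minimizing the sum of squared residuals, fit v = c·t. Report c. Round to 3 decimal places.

c = 2.967

Normal-equation sums: Σt·t = 184.
And Σt·v = 546.
So XᵀX·[c]ᵀ = Xᵀv: [[184]]·[c]ᵀ = [546]ᵀ.
Hence c = 546 / 184 ≈ 2.96739.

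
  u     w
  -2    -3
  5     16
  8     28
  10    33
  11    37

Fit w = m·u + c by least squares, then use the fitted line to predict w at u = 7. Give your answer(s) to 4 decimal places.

From the data, Σu·u = 314, Σu = 32, Σ1 = 5.
Right-hand side: Σu·w = 1047, Σw = 111.
Normal equations: [[314, 32]; [32, 5]]·[m, c]ᵀ = [1047, 111]ᵀ.
Determinant 314·5 − 32² = 546.
m = (1047·5 − 32·111)/546 = 561/182; c = (314·111 − 32·1047)/546 = 225/91.
At u = 7: ŵ = (561/182)·(7) + (225/91)·(1) = 4377/182.

ŵ = 24.0495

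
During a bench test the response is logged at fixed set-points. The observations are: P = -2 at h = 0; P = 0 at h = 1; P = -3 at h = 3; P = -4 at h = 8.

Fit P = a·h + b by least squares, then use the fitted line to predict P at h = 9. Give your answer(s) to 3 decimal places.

P̂ = -4.461

The normal equations are: 74·a + 12·b = -41;  12·a + 4·b = -9.
(Σh·h = 74, Σh = 12, Σ1 = 4, Σh·P = -41, ΣP = -9.)
Determinant 74·4 − 12² = 152.
a = ((-41)·4 − 12·(-9))/152 = -7/19; b = (74·(-9) − 12·(-41))/152 = -87/76.
At h = 9: P̂ = (-7/19)·(9) + (-87/76)·(1) = -339/76.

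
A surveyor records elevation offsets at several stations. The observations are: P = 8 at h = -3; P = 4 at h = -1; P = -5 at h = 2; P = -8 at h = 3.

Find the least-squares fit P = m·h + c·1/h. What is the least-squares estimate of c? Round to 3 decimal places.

c = -1.353

AᵀA·[m, c]ᵀ = AᵀP reads: 23·m + 4·c = -62;  4·m + (53/36)·c = -71/6.
Δ = 23·(53/36) − 4² = 643/36.
m = ((-62)·(53/36) − 4·(-71/6))/(643/36) = -1582/643; c = (23·(-71/6) − 4·(-62))/(643/36) = -870/643.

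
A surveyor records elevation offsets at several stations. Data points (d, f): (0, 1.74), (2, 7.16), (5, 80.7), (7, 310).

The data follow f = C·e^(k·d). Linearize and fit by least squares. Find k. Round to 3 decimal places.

k = 0.751

Taking logs, ln f = k·d + ln C, so regress ln f on d.
XᵀX = [[78.0000, 14.0000]; [14.0000, 4]], rhs = [66.0467, 12.6497]ᵀ  (here Σd = 14.0000, Σ(d)² = 78.0000, Σln f = 12.6497, Σd·ln f = 66.0467).
Solving (det = 116.0000): k = 0.75078, ln C = 0.53468.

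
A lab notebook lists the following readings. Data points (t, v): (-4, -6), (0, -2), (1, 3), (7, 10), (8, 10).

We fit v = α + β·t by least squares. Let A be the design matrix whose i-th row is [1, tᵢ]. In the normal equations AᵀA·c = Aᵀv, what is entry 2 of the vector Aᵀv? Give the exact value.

Entry 2 ↔ basis t, so (Aᵀv)_{2} = Σᵢ (t)·vᵢ = (-4)·(-6) + (0)·(-2) + (1)·(3) + (7)·(10) + (8)·(10) = 177.

177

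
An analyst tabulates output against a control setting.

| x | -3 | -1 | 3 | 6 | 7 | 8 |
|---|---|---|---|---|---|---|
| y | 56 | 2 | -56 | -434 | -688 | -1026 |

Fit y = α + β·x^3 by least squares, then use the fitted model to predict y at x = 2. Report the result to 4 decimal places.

Setting ∂/∂α … = 0 gives: 6·α + 1070·β = -2146;  1070·α + 427908·β = -858066.
Determinant 6·427908 − 1070² = 1422548.
α = ((-2146)·427908 − 1070·(-858066))/1422548 = -39987/355637; β = (6·(-858066) − 1070·(-2146))/1422548 = -713044/355637.
At x = 2: ŷ = (-39987/355637)·(1) + (-713044/355637)·(8) = -5744339/355637.

ŷ = -16.1523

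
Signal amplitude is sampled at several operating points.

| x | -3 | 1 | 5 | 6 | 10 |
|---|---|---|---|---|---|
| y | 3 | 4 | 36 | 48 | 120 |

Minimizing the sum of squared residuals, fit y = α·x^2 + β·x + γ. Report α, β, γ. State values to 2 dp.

The normal equations are: 12003·α + 1315·β + 171·γ = 14659;  1315·α + 171·β + 19·γ = 1663;  171·α + 19·β + 5·γ = 211.
(Σx^2·x^2 = 12003, Σx^2·x = 1315, Σx^2 = 171, Σx·x = 171, Σx = 19, Σ1 = 5, Σx^2·y = 14659, Σx·y = 1663, Σy = 211.)
Inverting the 3×3 Gram matrix, [α, β, γ]ᵀ = [14507/14786, 31211/14786, 4614/7393]ᵀ.

α = 0.98, β = 2.11, γ = 0.62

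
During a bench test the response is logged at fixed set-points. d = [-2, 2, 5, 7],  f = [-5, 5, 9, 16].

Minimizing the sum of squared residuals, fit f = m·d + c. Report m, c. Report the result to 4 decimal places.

Compute the Gram sums: Σd·d = 82, Σd = 12, Σ1 = 4.
Moment sums: Σd·f = 177, Σf = 25.
So MᵀM·[m, c]ᵀ = Mᵀf: [[82, 12]; [12, 4]]·[m, c]ᵀ = [177, 25]ᵀ.
Δ = 82·4 − 12² = 184.
m = (177·4 − 12·25)/184 = 51/23; c = (82·25 − 12·177)/184 = -37/92.

m = 2.2174, c = -0.4022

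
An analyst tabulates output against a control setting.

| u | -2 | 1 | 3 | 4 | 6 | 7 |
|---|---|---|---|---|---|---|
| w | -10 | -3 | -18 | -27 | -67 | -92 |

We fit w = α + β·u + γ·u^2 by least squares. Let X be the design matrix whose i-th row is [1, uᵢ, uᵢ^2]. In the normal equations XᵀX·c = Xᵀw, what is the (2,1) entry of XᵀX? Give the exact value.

19

Row 2 ↔ basis u, column 1 ↔ basis 1, so (XᵀX)_{2,1} = Σᵢ u = (-2)·(1) + (1)·(1) + (3)·(1) + (4)·(1) + (6)·(1) + (7)·(1) = 19.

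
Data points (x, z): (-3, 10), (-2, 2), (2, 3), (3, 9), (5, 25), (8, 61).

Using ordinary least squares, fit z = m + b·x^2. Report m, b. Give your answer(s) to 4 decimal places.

The normal equations are: 6·m + 115·b = 110;  115·m + 4915·b = 4720.
det = 6·4915 − 115² = 16265.
m = (110·4915 − 115·4720)/16265 = -430/3253; b = (6·4720 − 115·110)/16265 = 3134/3253.

m = -0.1322, b = 0.9634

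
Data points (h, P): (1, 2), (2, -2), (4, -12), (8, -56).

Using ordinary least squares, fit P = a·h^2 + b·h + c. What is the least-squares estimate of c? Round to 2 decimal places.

Forming MᵀM = [[4369, 585, 85]; [585, 85, 15]; [85, 15, 4]] and MᵀP = [-3782, -498, -68]ᵀ gives MᵀM·[a, b, c]ᵀ = MᵀP.
Row-reducing yields a = -83/93, b = -29/155, c = 8/3.

c = 2.67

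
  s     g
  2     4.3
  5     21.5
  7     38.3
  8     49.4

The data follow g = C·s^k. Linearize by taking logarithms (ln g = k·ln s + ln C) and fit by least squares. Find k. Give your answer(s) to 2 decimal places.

Taking logs, ln g = k·ln s + ln C, so regress ln g on ln s.
Σln s = 6.3279, Σ(ln s)² = 11.1814, Σln g = 12.0721, Σln s·ln g = 21.1523.
Normal system: [[11.1814, 6.3279]; [6.3279, 4]]·[k, ln C]ᵀ = [21.1523, 12.0721]ᵀ.
Slope k = (n·Σln s·ln g − Σln s·Σln g)/(n·Σ(ln s)² − (Σln s)²) = (4·21.1523 − 6.3279·12.0721)/4.6828 = 1.75494; ln C = (Σln g − k·Σln s)/n = 0.24173.

k = 1.75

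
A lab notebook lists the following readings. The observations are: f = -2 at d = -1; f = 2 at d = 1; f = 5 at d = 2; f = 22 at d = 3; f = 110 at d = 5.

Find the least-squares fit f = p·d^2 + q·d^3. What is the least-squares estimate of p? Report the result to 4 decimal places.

p = -0.5628

Normal-equation sums: Σd^2·d^2 = 724, Σd^2·d^3 = 3400, Σd^3·d^3 = 16420.
Moment sums: Σd^2·f = 2968, Σd^3·f = 14388.
Normal equations: [[724, 3400]; [3400, 16420]]·[p, q]ᵀ = [2968, 14388]ᵀ.
det = 724·16420 − 3400² = 328080.
p = (2968·16420 − 3400·14388)/328080 = -2308/4101; q = (724·14388 − 3400·2968)/328080 = 20357/20505.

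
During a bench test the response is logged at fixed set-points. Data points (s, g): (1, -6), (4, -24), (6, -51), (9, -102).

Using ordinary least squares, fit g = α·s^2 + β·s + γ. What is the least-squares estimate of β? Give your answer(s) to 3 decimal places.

Entries of AᵀA: Σs^2·s^2 = 8114, Σs^2·s = 1010, Σs^2 = 134, Σs·s = 134, Σs = 20, Σ1 = 4.
Moment sums: Σs^2·g = -10488, Σs·g = -1326, Σg = -183.
Normal equations: [[8114, 1010, 134]; [1010, 134, 20]; [134, 20, 4]]·[α, β, γ]ᵀ = [-10488, -1326, -183]ᵀ.
Solving the 3×3 system (Gaussian elimination) gives α = -11/10, β = -37/34, γ = -294/85.

β = -1.088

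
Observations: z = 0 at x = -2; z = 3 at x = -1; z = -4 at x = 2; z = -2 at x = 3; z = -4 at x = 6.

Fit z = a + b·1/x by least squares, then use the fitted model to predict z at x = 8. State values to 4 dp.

ẑ = -2.3960

From the data, Σ1 = 5, Σ1/x = -1/2, Σ1/x·1/x = 59/36.
Moment sums: Σz = -7, Σ1/x·z = -19/3.
Eliminating b: (59/36)·(row 1) − (-1/2)·(row 2) gives (143/18)·a = (59/36)·(-7) − (-1/2)·(-19/3) = -527/36, so a = -527/286.
Then b = ((-19/3) − (-1/2)·(-527/286))/(59/36) = -633/143.
At x = 8: ẑ = (-527/286)·(1) + (-633/143)·(1/8) = -2741/1144.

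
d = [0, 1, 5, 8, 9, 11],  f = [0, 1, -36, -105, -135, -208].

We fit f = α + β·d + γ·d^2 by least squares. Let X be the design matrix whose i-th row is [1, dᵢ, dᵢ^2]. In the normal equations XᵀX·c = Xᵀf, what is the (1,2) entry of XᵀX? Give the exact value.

Row 1 ↔ basis 1, column 2 ↔ basis d, so (XᵀX)_{1,2} = Σᵢ d = (1)·(0) + (1)·(1) + (1)·(5) + (1)·(8) + (1)·(9) + (1)·(11) = 34.

34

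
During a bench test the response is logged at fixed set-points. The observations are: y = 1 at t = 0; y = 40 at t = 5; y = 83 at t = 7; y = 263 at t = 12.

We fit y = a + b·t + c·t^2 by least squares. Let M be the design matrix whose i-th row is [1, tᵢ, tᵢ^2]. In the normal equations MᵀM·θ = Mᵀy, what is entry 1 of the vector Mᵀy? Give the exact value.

Entry 1 ↔ basis 1, so (Mᵀy)_{1} = Σᵢ yᵢ = (1)·(1) + (1)·(40) + (1)·(83) + (1)·(263) = 387.

387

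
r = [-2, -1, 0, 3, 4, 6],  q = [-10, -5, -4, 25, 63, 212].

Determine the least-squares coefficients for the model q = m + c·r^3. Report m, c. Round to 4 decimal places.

m = -2.6743, c = 0.9968

From the data, Σ1 = 6, Σr^3 = 298, Σr^3·r^3 = 51546.
Right-hand side: Σq = 281, Σr^3·q = 50584.
det = 6·51546 − 298² = 220472.
m = (281·51546 − 298·50584)/220472 = -294803/110236; c = (6·50584 − 298·281)/220472 = 109883/110236.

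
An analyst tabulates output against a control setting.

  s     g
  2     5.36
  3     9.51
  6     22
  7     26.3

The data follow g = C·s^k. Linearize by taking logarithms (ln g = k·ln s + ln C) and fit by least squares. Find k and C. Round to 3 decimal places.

Linearized form: ln g = k·ln s + ln C. From the 4 transformed points,
XᵀX = [[8.6844, 5.5294]; [5.5294, 4]], rhs = [15.5389, 10.2919]ᵀ  (here Σln s = 5.5294, Σ(ln s)² = 8.6844, Σln g = 10.2919, Σln s·ln g = 15.5389).
Δ = 8.6844·4 − (5.5294)² = 4.1629; k = (15.5389·4 − 5.5294·10.2919)/4.1629 = 1.26047, ln C = (8.6844·10.2919 − 5.5294·15.5389)/4.1629 = 0.83056, so C = exp(0.83056) = 2.29459.

k = 1.260, C = 2.295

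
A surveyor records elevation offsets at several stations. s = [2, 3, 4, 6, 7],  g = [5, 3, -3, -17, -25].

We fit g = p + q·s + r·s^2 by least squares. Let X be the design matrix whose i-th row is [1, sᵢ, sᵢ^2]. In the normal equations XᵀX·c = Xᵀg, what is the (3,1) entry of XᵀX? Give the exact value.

Row 3 ↔ basis s^2, column 1 ↔ basis 1, so (XᵀX)_{3,1} = Σᵢ s^2 = (4)·(1) + (9)·(1) + (16)·(1) + (36)·(1) + (49)·(1) = 114.

114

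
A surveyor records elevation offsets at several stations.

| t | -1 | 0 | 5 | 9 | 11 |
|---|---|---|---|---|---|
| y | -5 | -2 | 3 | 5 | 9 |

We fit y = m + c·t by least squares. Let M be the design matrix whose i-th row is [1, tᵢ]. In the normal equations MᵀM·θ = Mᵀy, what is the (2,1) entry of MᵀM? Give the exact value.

24

Row 2 ↔ basis t, column 1 ↔ basis 1, so (MᵀM)_{2,1} = Σᵢ t = (-1)·(1) + (0)·(1) + (5)·(1) + (9)·(1) + (11)·(1) = 24.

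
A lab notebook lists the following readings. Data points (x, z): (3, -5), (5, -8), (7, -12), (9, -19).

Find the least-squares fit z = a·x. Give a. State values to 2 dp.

a = -1.89

The normal equations are: 164·a = -310.
Hence a = -310 / 164 ≈ -1.89024.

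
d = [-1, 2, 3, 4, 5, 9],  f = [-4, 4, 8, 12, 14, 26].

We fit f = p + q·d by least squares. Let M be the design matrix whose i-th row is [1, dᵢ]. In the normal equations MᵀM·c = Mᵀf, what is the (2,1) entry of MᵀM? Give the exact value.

22

Row 2 ↔ basis d, column 1 ↔ basis 1, so (MᵀM)_{2,1} = Σᵢ d = (-1)·(1) + (2)·(1) + (3)·(1) + (4)·(1) + (5)·(1) + (9)·(1) = 22.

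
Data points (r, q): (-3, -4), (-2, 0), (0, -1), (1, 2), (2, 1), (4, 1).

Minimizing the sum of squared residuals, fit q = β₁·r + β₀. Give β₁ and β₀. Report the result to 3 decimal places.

Sums needed: Σr·r = 34, Σr = 2, Σ1 = 6.
Right-hand side: Σr·q = 20, Σq = -1.
So MᵀM·[β₁, β₀]ᵀ = Mᵀq: [[34, 2]; [2, 6]]·[β₁, β₀]ᵀ = [20, -1]ᵀ.
Eliminating β₀: 6·(row 1) − 2·(row 2) gives 200·β₁ = 6·20 − 2·(-1) = 122, so β₁ = 61/100.
Then β₀ = ((-1) − 2·(61/100))/6 = -37/100.

β₁ = 0.610, β₀ = -0.370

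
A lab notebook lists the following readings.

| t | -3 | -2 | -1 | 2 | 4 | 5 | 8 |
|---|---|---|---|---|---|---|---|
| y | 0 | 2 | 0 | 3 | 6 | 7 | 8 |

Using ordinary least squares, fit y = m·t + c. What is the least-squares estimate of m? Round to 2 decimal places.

Setting ∂/∂m … = 0 gives: 123·m + 13·c = 125;  13·m + 7·c = 26.
Determinant 123·7 − 13² = 692.
m = (125·7 − 13·26)/692 = 537/692; c = (123·26 − 13·125)/692 = 1573/692.

m = 0.78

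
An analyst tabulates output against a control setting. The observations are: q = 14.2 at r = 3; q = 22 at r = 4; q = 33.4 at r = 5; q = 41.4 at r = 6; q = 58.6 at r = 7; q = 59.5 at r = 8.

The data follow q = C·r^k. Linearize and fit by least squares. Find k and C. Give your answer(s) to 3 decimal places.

Let Y = ln q. Fitting Y = k·ln r + ln C by least squares:
Σln r = 9.9115, Σ(ln r)² = 17.0401, Σln q = 21.1328, Σln r·ln q = 35.9358.
Equations: 17.0401·k + 9.9115·ln C = 35.9358;  9.9115·k + 6·ln C = 21.1328.
Δ = 17.0401·6 − (9.9115)² = 4.0036; k = (35.9358·6 − 9.9115·21.1328)/4.0036 = 1.53808, ln C = (17.0401·21.1328 − 9.9115·35.9358)/4.0036 = 0.98137, so C = exp(0.98137) = 2.66811.

k = 1.538, C = 2.668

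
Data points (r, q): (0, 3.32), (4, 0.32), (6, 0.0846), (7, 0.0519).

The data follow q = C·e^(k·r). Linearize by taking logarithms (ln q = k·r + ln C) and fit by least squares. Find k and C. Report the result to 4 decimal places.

Taking logs, ln q = k·r + ln C, so regress ln q on r.
Over the data: Σr = 17.0000, Σ(r)² = 101.0000, Σln q = -5.3677, Σr·ln q = -40.0857.
Normal system: [[101.0000, 17.0000]; [17.0000, 4]]·[k, ln C]ᵀ = [-40.0857, -5.3677]ᵀ.
Solving (det = 115.0000): k = -0.60080, ln C = 1.21145, so C = exp(1.21145) = 3.35835.

k = -0.6008, C = 3.3584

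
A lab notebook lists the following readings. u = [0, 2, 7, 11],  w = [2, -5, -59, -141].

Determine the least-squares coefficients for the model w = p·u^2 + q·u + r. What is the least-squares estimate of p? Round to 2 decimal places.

p = -1.07

With design matrix X, XᵀX = [[17058, 1682, 174]; [1682, 174, 20]; [174, 20, 4]] and Xᵀw = [-19972, -1974, -203]ᵀ.
Inverting the 3×3 Gram matrix, [p, q, r]ᵀ = [-45763/42842, -53053/42842, 40862/21421]ᵀ.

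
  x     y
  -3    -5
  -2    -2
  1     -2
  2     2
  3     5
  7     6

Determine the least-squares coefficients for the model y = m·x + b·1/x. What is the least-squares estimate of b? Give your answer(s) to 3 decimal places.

Normal-equation sums: Σx·x = 76, Σx·1/x = 6, Σ1/x·1/x = 1537/882.
And Σx·y = 78, Σ1/x·y = 88/21.
So AᵀA·[m, b]ᵀ = Aᵀy: [[76, 6]; [6, 1537/882]]·[m, b]ᵀ = [78, 88/21]ᵀ.
Δ = 76·(1537/882) − 6² = 42530/441.
m = (78·(1537/882) − 6·(88/21))/(42530/441) = 9771/8506; b = (76·(88/21) − 6·78)/(42530/441) = -6594/4253.

b = -1.550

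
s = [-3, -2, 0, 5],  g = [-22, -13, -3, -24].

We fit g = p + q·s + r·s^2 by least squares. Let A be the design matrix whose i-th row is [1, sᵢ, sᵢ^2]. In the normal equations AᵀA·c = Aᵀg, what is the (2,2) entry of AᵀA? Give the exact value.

38

Row 2 ↔ basis s, column 2 ↔ basis s, so (AᵀA)_{2,2} = Σᵢ (s)·(s) = (-3)·(-3) + (-2)·(-2) + (0)·(0) + (5)·(5) = 38.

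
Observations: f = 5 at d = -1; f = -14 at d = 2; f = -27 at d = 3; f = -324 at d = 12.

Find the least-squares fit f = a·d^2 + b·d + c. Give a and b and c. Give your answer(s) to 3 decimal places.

a = -1.914, b = -4.242, c = 2.586

The normal equations are: 20834·a + 1762·b + 158·c = -46950;  1762·a + 158·b + 16·c = -4002;  158·a + 16·b + 4·c = -360.
(Σd^2·d^2 = 20834, Σd^2·d = 1762, Σd^2 = 158, Σd·d = 158, Σd = 16, Σ1 = 4, Σd^2·f = -46950, Σd·f = -4002, Σf = -360.)
Inverting the 3×3 Gram matrix, [a, b, c]ᵀ = [-30260/15807, -67061/15807, 13628/5269]ᵀ.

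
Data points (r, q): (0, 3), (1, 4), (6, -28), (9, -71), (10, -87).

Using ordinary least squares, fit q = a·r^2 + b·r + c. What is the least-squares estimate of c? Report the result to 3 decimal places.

c = 3.660

Normal-equation sums: Σr^2·r^2 = 17858, Σr^2·r = 1946, Σr^2 = 218, Σr·r = 218, Σr = 26, Σ1 = 5.
Moment sums: Σr^2·q = -15455, Σr·q = -1673, Σq = -179.
So XᵀX·[a, b, c]ᵀ = Xᵀq: [[17858, 1946, 218]; [1946, 218, 26]; [218, 26, 5]]·[a, b, c]ᵀ = [-15455, -1673, -179]ᵀ.
Row-reducing yields a = -4237/4396, b = 2167/4396, c = 4022/1099.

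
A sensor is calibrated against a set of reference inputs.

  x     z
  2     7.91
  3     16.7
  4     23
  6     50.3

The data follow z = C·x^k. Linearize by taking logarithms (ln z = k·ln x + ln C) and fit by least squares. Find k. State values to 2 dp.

Taking logs, ln z = k·ln x + ln C, so regress ln z on ln x.
AᵀA = [[6.8196, 4.9698]; [4.9698, 4]], rhs = [15.8934, 11.9370]ᵀ  (here Σln x = 4.9698, Σ(ln x)² = 6.8196, Σln z = 11.9370, Σln x·ln z = 15.8934).
Slope k = (n·Σln x·ln z − Σln x·Σln z)/(n·Σ(ln x)² − (Σln x)²) = (4·15.8934 − 4.9698·11.9370)/2.5794 = 1.64718; ln C = (Σln z − k·Σln x)/n = 0.93772.

k = 1.65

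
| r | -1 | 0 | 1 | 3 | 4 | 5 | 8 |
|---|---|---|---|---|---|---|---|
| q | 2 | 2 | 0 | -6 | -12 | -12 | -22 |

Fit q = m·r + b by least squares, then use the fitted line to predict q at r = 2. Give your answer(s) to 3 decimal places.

q̂ = -4.427

Sums needed: Σr·r = 116, Σr = 20, Σ1 = 7.
Moment sums: Σr·q = -304, Σq = -48.
Normal equations: [[116, 20]; [20, 7]]·[m, b]ᵀ = [-304, -48]ᵀ.
Determinant 116·7 − 20² = 412.
m = ((-304)·7 − 20·(-48))/412 = -292/103; b = (116·(-48) − 20·(-304))/412 = 128/103.
At r = 2: q̂ = (-292/103)·(2) + (128/103)·(1) = -456/103.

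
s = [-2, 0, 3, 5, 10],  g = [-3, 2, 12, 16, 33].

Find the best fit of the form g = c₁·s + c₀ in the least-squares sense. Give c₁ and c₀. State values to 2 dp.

Entries of MᵀM: Σs·s = 138, Σs = 16, Σ1 = 5.
For Mᵀg: Σs·g = 452, Σg = 60.
det = 138·5 − 16² = 434.
c₁ = (452·5 − 16·60)/434 = 650/217; c₀ = (138·60 − 16·452)/434 = 524/217.

c₁ = 3.00, c₀ = 2.41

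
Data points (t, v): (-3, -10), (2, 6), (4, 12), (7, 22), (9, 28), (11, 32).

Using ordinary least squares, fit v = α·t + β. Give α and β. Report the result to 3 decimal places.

α = 3.062, β = -0.308

Setting ∂/∂α … = 0 gives: 280·α + 30·β = 848;  30·α + 6·β = 90.
Determinant 280·6 − 30² = 780.
α = (848·6 − 30·90)/780 = 199/65; β = (280·90 − 30·848)/780 = -4/13.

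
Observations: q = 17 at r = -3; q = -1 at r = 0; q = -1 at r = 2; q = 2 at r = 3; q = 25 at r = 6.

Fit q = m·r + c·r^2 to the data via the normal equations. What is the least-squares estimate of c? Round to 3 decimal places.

c = 1.099

Sums needed: Σr·r = 58, Σr·r^2 = 224, Σr^2·r^2 = 1474.
For Xᵀq: Σr·q = 103, Σr^2·q = 1067.
So XᵀX·[m, c]ᵀ = Xᵀq: [[58, 224]; [224, 1474]]·[m, c]ᵀ = [103, 1067]ᵀ.
Eliminating c: 1474·(row 1) − 224·(row 2) gives 35316·m = 1474·103 − 224·1067 = -87186, so m = -14531/5886.
Then c = (1067 − 224·(-14531/5886))/1474 = 6469/5886.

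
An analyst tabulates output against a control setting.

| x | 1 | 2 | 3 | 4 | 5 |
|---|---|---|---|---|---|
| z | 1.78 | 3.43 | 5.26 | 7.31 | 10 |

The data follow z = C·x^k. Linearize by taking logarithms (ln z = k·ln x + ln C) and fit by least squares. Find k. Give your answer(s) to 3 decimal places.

k = 1.059

With ln zᵢ as the transformed response and ln xᵢ as the regressor:
Σln x = 4.7875, Σ(ln x)² = 6.1995, Σln z = 7.7611, Σln x·ln z = 9.1417.
Equations: 6.1995·k + 4.7875·ln C = 9.1417;  4.7875·k + 5·ln C = 7.7611.
Solving (det = 8.0774): k = 1.05879, ln C = 0.53844.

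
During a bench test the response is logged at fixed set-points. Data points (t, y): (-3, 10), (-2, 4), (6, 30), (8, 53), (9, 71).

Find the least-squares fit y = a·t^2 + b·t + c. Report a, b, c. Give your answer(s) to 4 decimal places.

Compute the Gram sums: Σt^2·t^2 = 12050, Σt^2·t = 1422, Σt^2 = 194, Σt·t = 194, Σt = 18, Σ1 = 5.
And Σt^2·y = 10329, Σt·y = 1205, Σy = 168.
Normal equations: [[12050, 1422, 194]; [1422, 194, 18]; [194, 18, 5]]·[a, b, c]ᵀ = [10329, 1205, 168]ᵀ.
Inverting the 3×3 Gram matrix, [a, b, c]ᵀ = [24177/25312, -17819/25312, -837/904]ᵀ.

a = 0.9552, b = -0.7040, c = -0.9259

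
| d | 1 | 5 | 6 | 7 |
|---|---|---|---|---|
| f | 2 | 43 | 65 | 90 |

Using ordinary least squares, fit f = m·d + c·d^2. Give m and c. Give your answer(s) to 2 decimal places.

m = -1.31, c = 2.02

With design matrix X, XᵀX = [[111, 685]; [685, 4323]] and Xᵀf = [1237, 7827]ᵀ.
Determinant 111·4323 − 685² = 10628.
m = (1237·4323 − 685·7827)/10628 = -3486/2657; c = (111·7827 − 685·1237)/10628 = 5363/2657.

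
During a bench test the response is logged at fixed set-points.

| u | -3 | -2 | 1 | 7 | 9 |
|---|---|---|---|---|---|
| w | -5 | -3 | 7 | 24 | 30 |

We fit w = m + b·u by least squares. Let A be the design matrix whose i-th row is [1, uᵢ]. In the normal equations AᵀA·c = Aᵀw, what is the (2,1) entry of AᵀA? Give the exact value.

12

Row 2 ↔ basis u, column 1 ↔ basis 1, so (AᵀA)_{2,1} = Σᵢ u = (-3)·(1) + (-2)·(1) + (1)·(1) + (7)·(1) + (9)·(1) = 12.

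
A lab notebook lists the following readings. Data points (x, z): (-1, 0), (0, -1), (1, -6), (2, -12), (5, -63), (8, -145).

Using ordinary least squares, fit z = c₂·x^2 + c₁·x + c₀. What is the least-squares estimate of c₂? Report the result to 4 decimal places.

c₂ = -1.9337

Normal-equation sums: Σx^2·x^2 = 4739, Σx^2·x = 645, Σx^2 = 95, Σx·x = 95, Σx = 15, Σ1 = 6.
Right-hand side: Σx^2·z = -10909, Σx·z = -1505, Σz = -227.
Normal equations: [[4739, 645, 95]; [645, 95, 15]; [95, 15, 6]]·[c₂, c₁, c₀]ᵀ = [-10909, -1505, -227]ᵀ.
Inverting the 3×3 Gram matrix, [c₂, c₁, c₀]ᵀ = [-23143/11968, -31117/11968, -4283/5984]ᵀ.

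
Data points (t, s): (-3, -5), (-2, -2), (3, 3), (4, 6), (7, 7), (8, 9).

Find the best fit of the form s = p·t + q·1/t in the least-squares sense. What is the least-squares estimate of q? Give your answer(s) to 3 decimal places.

From the data, Σt·t = 151, Σt·1/t = 6, Σ1/t·1/t = 16109/28224.
Right-hand side: Σt·s = 173, Σ1/t·s = 175/24.
Δ = 151·(16109/28224) − 6² = 1416395/28224.
p = (173·(16109/28224) − 6·(175/24))/(1416395/28224) = 1552057/1416395; q = (151·(175/24) − 6·173)/(1416395/28224) = 1779288/1416395.

q = 1.256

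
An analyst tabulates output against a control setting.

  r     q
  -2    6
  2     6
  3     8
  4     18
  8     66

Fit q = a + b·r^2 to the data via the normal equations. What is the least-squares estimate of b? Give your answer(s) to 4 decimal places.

b = 1.0121

The normal system AᵀA·[a, b]ᵀ = Aᵀq is [[5, 97]; [97, 4465]]·[a, b]ᵀ = [104, 4632]ᵀ.
det = 5·4465 − 97² = 12916.
a = (104·4465 − 97·4632)/12916 = 3764/3229; b = (5·4632 − 97·104)/12916 = 3268/3229.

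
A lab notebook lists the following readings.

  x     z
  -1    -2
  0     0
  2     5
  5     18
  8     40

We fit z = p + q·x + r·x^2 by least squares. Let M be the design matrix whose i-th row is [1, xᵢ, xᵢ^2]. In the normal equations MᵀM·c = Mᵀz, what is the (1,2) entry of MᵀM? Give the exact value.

Row 1 ↔ basis 1, column 2 ↔ basis x, so (MᵀM)_{1,2} = Σᵢ x = (1)·(-1) + (1)·(0) + (1)·(2) + (1)·(5) + (1)·(8) = 14.

14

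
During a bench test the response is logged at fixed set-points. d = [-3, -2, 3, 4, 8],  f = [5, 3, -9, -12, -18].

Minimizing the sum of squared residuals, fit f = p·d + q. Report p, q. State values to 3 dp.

p = -2.171, q = -1.859

Entries of XᵀX: Σd·d = 102, Σd = 10, Σ1 = 5.
Moment sums: Σd·f = -240, Σf = -31.
Eliminating q: 5·(row 1) − 10·(row 2) gives 410·p = 5·(-240) − 10·(-31) = -890, so p = -89/41.
Then q = ((-31) − 10·(-89/41))/5 = -381/205.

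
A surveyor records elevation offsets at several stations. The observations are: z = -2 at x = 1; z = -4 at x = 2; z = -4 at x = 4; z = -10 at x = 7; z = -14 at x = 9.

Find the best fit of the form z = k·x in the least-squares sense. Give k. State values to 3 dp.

k = -1.470

From the data, Σx·x = 151.
Right-hand side: Σx·z = -222.
AᵀA·[k]ᵀ = Aᵀz becomes [[151]]·[k]ᵀ = [-222]ᵀ.
k = (-222)/151 = -1.4702.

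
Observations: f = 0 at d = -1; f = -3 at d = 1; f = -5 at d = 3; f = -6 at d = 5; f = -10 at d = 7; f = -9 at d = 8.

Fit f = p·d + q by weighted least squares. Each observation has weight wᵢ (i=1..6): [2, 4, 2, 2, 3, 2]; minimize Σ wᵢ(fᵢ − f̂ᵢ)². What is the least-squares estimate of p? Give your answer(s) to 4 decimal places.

p = -1.0543

Sums needed: Σwᵢ·d·d = 349, Σwᵢ·d = 55, Σwᵢ·1 = 15.
Moment sums: Σwᵢ·d·f = -456, Σwᵢ·f = -82.
XᵀWX·[p, q]ᵀ = XᵀWf becomes [[349, 55]; [55, 15]]·[p, q]ᵀ = [-456, -82]ᵀ.
Δ = 349·15 − 55² = 2210.
p = ((-456)·15 − 55·(-82))/2210 = -233/221; q = (349·(-82) − 55·(-456))/2210 = -1769/1105.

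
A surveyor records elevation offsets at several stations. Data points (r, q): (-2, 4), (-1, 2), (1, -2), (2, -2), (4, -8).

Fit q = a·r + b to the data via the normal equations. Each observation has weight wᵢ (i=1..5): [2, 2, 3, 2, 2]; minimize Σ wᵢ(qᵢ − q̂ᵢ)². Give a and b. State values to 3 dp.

a = -1.896, b = 0.279

The normal equations are: 53·a + 9·b = -98;  9·a + 11·b = -14.
(Σwᵢ·r·r = 53, Σwᵢ·r = 9, Σwᵢ·1 = 11, Σwᵢ·r·q = -98, Σwᵢ·q = -14.)
det = 53·11 − 9² = 502.
a = ((-98)·11 − 9·(-14))/502 = -476/251; b = (53·(-14) − 9·(-98))/502 = 70/251.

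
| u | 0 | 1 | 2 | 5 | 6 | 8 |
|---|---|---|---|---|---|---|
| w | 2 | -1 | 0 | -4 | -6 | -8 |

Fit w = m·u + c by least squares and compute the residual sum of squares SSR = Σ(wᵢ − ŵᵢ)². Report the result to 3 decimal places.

Compute the Gram sums: Σu·u = 130, Σu = 22, Σ1 = 6.
For Aᵀw: Σu·w = -121, Σw = -17.
So AᵀA·[m, c]ᵀ = Aᵀw: [[130, 22]; [22, 6]]·[m, c]ᵀ = [-121, -17]ᵀ.
Eliminating c: 6·(row 1) − 22·(row 2) gives 296·m = 6·(-121) − 22·(-17) = -352, so m = -44/37.
Then c = ((-17) − 22·(-44/37))/6 = 113/74.
Residuals: 35/74, -99/74, 63/74, 31/74, -29/74, -1/74; SSR = 227/74.

SSR = 3.068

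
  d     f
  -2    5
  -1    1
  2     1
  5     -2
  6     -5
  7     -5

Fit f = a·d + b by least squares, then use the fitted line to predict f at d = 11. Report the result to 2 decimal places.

Entries of AᵀA: Σd·d = 119, Σd = 17, Σ1 = 6.
Right-hand side: Σd·f = -84, Σf = -5.
So AᵀA·[a, b]ᵀ = Aᵀf: [[119, 17]; [17, 6]]·[a, b]ᵀ = [-84, -5]ᵀ.
Δ = 119·6 − 17² = 425.
a = ((-84)·6 − 17·(-5))/425 = -419/425; b = (119·(-5) − 17·(-84))/425 = 49/25.
At d = 11: f̂ = (-419/425)·(11) + (49/25)·(1) = -3776/425.

f̂ = -8.88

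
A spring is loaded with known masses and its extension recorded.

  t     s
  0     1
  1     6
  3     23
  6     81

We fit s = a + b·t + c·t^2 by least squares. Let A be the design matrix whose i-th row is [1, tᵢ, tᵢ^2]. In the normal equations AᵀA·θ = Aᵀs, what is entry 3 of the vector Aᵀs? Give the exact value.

3129

Entry 3 ↔ basis t^2, so (Aᵀs)_{3} = Σᵢ (t^2)·sᵢ = (0)·(1) + (1)·(6) + (9)·(23) + (36)·(81) = 3129.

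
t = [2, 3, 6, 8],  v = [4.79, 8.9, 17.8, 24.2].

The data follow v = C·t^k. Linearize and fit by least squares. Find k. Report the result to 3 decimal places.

k = 1.139

Taking logs, ln v = k·ln t + ln C, so regress ln v on ln t.
Over the data: Σln t = 5.6630, Σ(ln t)² = 9.2219, Σln v = 9.8181, Σln t·ln v = 15.2721.
Normal system: [[9.2219, 5.6630]; [5.6630, 4]]·[k, ln C]ᵀ = [15.2721, 9.8181]ᵀ.
Solving (det = 4.8184): k = 1.13913, ln C = 0.84182.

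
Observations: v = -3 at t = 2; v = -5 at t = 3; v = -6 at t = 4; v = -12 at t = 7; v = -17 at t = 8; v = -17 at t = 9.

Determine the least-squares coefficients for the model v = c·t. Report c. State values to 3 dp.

From the data, Σt·t = 223.
Right-hand side: Σt·v = -418.
So XᵀX·[c]ᵀ = Xᵀv: [[223]]·[c]ᵀ = [-418]ᵀ.
c = (-418)/223 = -1.87444.

c = -1.874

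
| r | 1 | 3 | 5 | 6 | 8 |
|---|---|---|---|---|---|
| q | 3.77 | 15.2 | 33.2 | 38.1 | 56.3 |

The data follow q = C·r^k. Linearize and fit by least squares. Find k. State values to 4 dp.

Taking logs, ln q = k·ln r + ln C, so regress ln q on ln r.
Σln r = 6.5793, Σ(ln r)² = 11.3317, Σln q = 15.2218, Σln r·ln q = 23.5308.
Normal system: [[11.3317, 6.5793]; [6.5793, 5]]·[k, ln C]ᵀ = [23.5308, 15.2218]ᵀ.
Slope k = (n·Σln r·ln q − Σln r·Σln q)/(n·Σ(ln r)² − (Σln r)²) = (5·23.5308 − 6.5793·15.2218)/13.3720 = 1.30912; ln C = (Σln q − k·Σln r)/n = 1.32176.

k = 1.3091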